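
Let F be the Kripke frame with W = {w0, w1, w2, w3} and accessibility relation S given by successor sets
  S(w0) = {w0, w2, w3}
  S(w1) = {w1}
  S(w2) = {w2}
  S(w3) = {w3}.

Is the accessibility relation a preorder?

Reflexive: yes — every world is S-related to itself.
Transitive: yes — every two-step S-path is closed by a direct edge.
So S is a preorder.

Yes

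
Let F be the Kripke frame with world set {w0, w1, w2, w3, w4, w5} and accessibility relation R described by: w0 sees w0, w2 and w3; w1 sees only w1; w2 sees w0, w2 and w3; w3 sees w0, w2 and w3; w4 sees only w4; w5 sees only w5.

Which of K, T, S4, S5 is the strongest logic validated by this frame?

S5

Reflexive (axiom T): yes — every world is R-related to itself.
Transitive (axiom 4): yes — every two-step R-path is closed by a direct edge.
Euclidean (axiom 5): yes — any two successors of a common world are R-related.
So F validates K, T, S4, S5. The strongest is S5.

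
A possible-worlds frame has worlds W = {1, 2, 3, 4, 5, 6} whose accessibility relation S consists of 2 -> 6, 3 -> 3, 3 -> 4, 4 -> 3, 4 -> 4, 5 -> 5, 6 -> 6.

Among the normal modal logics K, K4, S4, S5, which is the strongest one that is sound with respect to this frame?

K4

Transitive (axiom 4): yes — every two-step S-path is closed by a direct edge.
Reflexive (axiom T): no — 1 is not related to itself.
Euclidean (axiom 5): yes — any two successors of a common world are S-related.
So F validates K, K4; S4 would additionally require S to be reflexive. The strongest is K4.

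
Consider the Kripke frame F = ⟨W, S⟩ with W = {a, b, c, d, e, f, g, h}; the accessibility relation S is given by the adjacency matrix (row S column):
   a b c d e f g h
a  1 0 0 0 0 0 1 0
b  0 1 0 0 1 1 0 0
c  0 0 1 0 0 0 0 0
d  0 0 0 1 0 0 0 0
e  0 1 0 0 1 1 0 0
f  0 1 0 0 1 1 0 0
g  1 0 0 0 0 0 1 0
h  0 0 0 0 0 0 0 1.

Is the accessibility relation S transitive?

Yes

Transitive: yes — every two-step S-path is closed by a direct edge.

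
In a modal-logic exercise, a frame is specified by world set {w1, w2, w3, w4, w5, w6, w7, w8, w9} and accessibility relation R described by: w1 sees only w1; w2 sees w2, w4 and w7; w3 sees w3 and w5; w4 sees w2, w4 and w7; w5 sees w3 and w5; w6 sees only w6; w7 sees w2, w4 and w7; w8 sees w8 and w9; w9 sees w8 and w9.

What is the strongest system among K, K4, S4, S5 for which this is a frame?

Transitive (axiom 4): yes — every two-step R-path is closed by a direct edge.
Reflexive (axiom T): yes — every world is R-related to itself.
Euclidean (axiom 5): yes — any two successors of a common world are R-related.
So F validates K, K4, S4, S5. The strongest is S5.

S5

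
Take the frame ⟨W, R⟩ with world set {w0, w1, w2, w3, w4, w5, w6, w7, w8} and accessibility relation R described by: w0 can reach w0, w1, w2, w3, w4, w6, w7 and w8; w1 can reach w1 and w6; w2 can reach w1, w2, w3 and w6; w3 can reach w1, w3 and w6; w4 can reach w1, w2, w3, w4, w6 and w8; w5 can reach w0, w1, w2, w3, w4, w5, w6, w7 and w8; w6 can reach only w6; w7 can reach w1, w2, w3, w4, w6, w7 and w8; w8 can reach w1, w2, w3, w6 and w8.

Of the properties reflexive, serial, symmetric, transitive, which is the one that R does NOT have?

Reflexive: yes — every world is R-related to itself.
Serial: yes — every world has a successor (e.g. w0 R w0).
Symmetric: no — w0 R w1 but not w1 R w0.
Transitive: yes — every two-step R-path is closed by a direct edge.
Only symmetric fails.

symmetric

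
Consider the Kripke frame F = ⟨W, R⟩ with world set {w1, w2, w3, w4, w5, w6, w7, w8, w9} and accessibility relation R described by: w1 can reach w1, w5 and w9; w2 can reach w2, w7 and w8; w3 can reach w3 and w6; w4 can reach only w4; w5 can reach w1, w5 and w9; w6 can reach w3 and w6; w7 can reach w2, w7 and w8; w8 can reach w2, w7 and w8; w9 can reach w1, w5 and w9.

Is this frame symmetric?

Symmetric: yes — every pair in R has its reverse in R.

Yes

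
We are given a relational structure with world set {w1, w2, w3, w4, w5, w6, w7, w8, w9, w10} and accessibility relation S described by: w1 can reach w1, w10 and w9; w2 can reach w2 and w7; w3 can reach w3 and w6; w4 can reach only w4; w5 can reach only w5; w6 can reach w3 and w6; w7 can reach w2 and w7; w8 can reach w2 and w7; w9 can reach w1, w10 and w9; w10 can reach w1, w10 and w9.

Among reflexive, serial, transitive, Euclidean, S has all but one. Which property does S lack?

Reflexive: no — w8 is not related to itself.
Serial: yes — every world has a successor (e.g. w1 S w1).
Transitive: yes — every two-step S-path is closed by a direct edge.
Euclidean: yes — any two successors of a common world are S-related.
Only reflexive fails.

reflexive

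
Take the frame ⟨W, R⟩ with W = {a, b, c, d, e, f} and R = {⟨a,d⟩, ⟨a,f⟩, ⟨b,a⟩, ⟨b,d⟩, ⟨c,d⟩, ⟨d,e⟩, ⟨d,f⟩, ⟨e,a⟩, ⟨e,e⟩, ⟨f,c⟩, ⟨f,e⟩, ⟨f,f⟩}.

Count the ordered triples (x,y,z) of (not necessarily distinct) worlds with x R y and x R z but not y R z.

Enumerating: (a,d,d), (a,f,d), (b,a,a), (b,d,a), (b,d,d), (c,d,d), (d,e,f), (e,a,a), (e,a,e), (f,c,c), (f,c,e), (f,c,f), (f,e,c), (f,e,f).

14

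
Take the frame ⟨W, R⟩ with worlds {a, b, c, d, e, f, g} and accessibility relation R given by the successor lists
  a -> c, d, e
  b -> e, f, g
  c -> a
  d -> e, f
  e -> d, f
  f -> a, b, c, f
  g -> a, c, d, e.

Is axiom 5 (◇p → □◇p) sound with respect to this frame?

The schema 5 characterises exactly the Euclidean frames.
Euclidean: no — a R c and a R d, but not c R d.

No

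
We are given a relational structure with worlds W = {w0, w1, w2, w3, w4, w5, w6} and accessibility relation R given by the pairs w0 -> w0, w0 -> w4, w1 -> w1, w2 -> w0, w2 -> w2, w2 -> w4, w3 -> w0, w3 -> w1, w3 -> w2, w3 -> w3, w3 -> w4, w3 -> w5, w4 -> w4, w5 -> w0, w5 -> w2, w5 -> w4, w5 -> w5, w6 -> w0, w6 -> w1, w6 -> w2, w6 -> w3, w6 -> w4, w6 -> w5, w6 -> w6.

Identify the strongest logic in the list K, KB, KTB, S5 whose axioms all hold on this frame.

Symmetric (axiom B): no — w0 R w4 but not w4 R w0.
Reflexive (axiom T): yes — every world is R-related to itself.
Euclidean (axiom 5): no — w2 R w4 and w2 R w0, but not w4 R w0.
So F validates K; KB would additionally require R to be symmetric. The strongest is K.

K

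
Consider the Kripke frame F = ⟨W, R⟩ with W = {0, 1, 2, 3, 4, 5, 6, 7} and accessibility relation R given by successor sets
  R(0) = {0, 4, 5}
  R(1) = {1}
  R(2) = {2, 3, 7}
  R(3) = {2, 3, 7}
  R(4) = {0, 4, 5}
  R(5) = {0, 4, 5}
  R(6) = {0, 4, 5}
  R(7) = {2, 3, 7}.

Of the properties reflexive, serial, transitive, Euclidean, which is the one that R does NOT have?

reflexive

Reflexive: no — 6 is not related to itself.
Serial: yes — every world has a successor (e.g. 0 R 0).
Transitive: yes — every two-step R-path is closed by a direct edge.
Euclidean: yes — any two successors of a common world are R-related.
Only reflexive fails.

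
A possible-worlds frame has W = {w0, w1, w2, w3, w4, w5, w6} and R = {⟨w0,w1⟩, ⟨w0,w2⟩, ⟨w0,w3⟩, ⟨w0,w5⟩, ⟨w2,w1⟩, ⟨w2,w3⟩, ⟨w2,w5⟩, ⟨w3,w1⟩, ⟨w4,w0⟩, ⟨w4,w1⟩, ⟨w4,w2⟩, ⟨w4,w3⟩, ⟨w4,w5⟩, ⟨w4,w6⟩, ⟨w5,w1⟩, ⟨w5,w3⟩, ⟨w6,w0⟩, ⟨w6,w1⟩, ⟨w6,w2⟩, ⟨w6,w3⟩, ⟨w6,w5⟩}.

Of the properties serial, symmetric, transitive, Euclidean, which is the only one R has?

Serial: no — w1 has no R-successor.
Symmetric: no — w0 R w1 but not w1 R w0.
Transitive: yes — every two-step R-path is closed by a direct edge.
Euclidean: no — w0 R w1 and w0 R w2, but not w1 R w2.
Only transitive holds.

transitive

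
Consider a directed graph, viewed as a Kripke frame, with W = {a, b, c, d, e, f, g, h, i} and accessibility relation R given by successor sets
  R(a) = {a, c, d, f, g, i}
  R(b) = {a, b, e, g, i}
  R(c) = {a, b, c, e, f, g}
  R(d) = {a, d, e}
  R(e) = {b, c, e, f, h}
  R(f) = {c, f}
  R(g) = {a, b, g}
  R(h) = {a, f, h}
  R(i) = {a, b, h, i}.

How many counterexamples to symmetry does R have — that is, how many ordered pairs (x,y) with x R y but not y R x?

10

Enumerating: (a,f), (b,a), (c,b), (c,g), (d,e), (e,f), (e,h), (h,a), (h,f), (i,h).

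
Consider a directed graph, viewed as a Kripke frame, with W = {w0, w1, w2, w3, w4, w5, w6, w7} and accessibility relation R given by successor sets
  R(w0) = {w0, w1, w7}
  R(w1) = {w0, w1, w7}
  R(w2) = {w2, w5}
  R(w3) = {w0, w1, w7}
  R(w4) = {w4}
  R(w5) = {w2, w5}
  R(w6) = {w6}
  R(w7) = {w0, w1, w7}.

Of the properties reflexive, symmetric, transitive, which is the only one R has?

Reflexive: no — w3 is not related to itself.
Symmetric: no — w3 R w0 but not w0 R w3.
Transitive: yes — every two-step R-path is closed by a direct edge.
Only transitive holds.

transitive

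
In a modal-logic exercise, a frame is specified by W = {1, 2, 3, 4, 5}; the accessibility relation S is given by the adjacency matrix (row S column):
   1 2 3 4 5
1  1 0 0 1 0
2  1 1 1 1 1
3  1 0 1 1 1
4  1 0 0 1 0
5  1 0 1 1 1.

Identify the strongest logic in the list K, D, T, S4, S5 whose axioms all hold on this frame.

S4

Serial (axiom D): yes — every world has a successor (e.g. 1 S 1).
Reflexive (axiom T): yes — every world is S-related to itself.
Transitive (axiom 4): yes — every two-step S-path is closed by a direct edge.
Euclidean (axiom 5): no — 2 S 1 and 2 S 3, but not 1 S 3.
So F validates K, D, T, S4; S5 would additionally require S to be Euclidean. The strongest is S4.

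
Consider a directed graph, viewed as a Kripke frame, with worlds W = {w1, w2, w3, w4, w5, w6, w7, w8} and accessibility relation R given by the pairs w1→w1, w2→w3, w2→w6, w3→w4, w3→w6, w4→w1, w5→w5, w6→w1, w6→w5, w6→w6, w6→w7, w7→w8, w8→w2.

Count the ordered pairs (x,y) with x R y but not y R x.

10

Enumerating: (w2,w3), (w2,w6), (w3,w4), (w3,w6), (w4,w1), (w6,w1), (w6,w5), (w6,w7), (w7,w8), (w8,w2).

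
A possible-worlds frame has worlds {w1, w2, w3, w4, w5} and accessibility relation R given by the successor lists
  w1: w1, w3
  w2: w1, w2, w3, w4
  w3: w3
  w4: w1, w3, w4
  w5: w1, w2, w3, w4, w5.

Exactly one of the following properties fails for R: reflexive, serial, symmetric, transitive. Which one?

symmetric

Reflexive: yes — every world is R-related to itself.
Serial: yes — every world has a successor (e.g. w1 R w1).
Symmetric: no — w1 R w3 but not w3 R w1.
Transitive: yes — every two-step R-path is closed by a direct edge.
Only symmetric fails.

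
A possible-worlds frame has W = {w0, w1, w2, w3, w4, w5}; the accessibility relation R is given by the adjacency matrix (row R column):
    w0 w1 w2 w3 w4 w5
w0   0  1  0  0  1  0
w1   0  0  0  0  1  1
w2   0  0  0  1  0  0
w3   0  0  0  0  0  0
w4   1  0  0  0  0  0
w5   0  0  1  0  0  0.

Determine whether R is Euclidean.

Euclidean: no — w0 R w4 and w0 R w1, but not w4 R w1.

No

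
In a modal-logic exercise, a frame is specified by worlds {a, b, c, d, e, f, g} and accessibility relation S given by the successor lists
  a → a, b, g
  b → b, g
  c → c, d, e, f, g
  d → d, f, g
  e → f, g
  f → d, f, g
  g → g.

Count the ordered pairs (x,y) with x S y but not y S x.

11

Enumerating: (a,b), (a,g), (b,g), (c,d), (c,e), (c,f), (c,g), (d,g), (e,f), (e,g), (f,g).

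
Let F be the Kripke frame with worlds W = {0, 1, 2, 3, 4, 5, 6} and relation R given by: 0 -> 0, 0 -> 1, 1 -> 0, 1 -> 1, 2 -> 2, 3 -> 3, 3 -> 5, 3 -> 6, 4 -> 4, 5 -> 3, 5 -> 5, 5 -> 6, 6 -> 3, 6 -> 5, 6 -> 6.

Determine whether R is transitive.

Yes

Transitive: yes — every two-step R-path is closed by a direct edge.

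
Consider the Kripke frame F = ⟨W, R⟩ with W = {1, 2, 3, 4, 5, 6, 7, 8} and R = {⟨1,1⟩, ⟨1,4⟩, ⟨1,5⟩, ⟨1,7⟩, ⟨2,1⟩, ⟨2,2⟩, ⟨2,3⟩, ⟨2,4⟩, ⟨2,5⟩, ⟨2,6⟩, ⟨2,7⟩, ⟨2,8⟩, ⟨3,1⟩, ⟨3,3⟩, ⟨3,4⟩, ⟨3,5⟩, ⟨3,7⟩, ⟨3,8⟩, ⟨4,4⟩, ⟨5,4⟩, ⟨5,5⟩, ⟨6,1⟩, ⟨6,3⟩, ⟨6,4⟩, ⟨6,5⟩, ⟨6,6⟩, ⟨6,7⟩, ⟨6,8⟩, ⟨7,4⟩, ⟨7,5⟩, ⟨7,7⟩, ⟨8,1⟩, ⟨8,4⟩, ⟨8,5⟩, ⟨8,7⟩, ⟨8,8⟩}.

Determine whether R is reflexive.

Yes

Reflexive: yes — every world is R-related to itself.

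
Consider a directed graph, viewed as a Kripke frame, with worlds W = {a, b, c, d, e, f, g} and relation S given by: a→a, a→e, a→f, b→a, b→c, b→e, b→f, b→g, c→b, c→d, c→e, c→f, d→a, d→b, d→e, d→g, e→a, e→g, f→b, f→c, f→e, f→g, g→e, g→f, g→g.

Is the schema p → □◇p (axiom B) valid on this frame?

No

By correspondence theory, B is valid on a frame iff S is symmetric.
Symmetric: no — a S f but not f S a.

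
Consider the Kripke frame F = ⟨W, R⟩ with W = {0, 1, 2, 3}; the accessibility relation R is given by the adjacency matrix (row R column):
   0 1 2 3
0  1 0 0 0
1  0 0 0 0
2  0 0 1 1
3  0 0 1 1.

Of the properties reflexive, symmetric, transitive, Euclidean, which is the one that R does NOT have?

reflexive

Reflexive: no — 1 is not related to itself.
Symmetric: yes — every pair in R has its reverse in R.
Transitive: yes — every two-step R-path is closed by a direct edge.
Euclidean: yes — any two successors of a common world are R-related.
Only reflexive fails.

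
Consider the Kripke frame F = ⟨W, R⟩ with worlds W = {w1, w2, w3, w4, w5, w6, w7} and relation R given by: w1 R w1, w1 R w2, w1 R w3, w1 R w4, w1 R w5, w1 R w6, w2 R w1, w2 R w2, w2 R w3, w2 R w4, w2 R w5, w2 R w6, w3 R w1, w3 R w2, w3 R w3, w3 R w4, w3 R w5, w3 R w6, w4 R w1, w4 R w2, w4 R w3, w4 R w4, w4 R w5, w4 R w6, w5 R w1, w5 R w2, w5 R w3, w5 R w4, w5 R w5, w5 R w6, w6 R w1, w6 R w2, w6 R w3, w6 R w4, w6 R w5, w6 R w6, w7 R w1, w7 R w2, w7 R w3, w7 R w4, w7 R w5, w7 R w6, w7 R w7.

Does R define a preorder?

Reflexive: yes — every world is R-related to itself.
Transitive: yes — every two-step R-path is closed by a direct edge.
So R is a preorder.

Yes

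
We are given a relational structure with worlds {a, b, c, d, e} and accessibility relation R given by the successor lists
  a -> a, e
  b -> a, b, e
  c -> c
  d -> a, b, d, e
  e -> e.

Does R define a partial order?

Reflexive: yes — every world is R-related to itself.
Transitive: yes — every two-step R-path is closed by a direct edge.
Antisymmetric: yes — no distinct pair is related both ways.
So R is a partial order.

Yes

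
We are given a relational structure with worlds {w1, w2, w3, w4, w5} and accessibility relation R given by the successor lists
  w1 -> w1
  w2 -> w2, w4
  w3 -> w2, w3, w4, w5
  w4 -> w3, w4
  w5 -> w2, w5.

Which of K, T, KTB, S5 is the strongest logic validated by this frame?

T

Reflexive (axiom T): yes — every world is R-related to itself.
Symmetric (axiom B): no — w2 R w4 but not w4 R w2.
Euclidean (axiom 5): no — w3 R w2 and w3 R w5, but not w2 R w5.
So F validates K, T; KTB would additionally require R to be symmetric. The strongest is T.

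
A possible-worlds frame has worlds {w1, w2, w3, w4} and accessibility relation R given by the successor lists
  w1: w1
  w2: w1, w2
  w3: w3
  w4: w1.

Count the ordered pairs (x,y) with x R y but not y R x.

2

Enumerating: (w2,w1), (w4,w1).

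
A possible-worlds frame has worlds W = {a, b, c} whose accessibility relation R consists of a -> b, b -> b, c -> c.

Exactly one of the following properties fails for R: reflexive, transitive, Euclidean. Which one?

Reflexive: no — a is not related to itself.
Transitive: yes — every two-step R-path is closed by a direct edge.
Euclidean: yes — any two successors of a common world are R-related.
Only reflexive fails.

reflexive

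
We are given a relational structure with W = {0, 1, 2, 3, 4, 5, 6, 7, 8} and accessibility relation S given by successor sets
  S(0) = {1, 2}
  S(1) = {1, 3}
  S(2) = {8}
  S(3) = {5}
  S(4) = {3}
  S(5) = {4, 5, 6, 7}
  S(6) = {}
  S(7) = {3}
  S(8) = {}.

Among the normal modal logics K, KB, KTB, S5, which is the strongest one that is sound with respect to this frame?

K

Symmetric (axiom B): no — 0 S 1 but not 1 S 0.
Reflexive (axiom T): no — 0 is not related to itself.
Euclidean (axiom 5): no — 0 S 1 and 0 S 2, but not 1 S 2.
So F validates K; KB would additionally require S to be symmetric. The strongest is K.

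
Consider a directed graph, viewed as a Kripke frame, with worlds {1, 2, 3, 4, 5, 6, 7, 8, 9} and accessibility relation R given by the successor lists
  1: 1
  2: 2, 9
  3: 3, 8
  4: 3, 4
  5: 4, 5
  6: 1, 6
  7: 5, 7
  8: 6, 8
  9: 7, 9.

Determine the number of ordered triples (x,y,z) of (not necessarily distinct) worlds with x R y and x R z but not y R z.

Enumerating: (2,9,2), (3,8,3), (4,3,4), (5,4,5), (6,1,6), (7,5,7), (8,6,8), (9,7,9).

8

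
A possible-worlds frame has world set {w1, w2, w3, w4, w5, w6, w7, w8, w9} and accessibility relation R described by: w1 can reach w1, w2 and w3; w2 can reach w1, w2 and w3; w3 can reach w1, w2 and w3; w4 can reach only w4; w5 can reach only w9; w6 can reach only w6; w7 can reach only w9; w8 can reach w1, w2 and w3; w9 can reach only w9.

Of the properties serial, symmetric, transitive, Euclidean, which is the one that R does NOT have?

symmetric

Serial: yes — every world has a successor (e.g. w1 R w1).
Symmetric: no — w5 R w9 but not w9 R w5.
Transitive: yes — every two-step R-path is closed by a direct edge.
Euclidean: yes — any two successors of a common world are R-related.
Only symmetric fails.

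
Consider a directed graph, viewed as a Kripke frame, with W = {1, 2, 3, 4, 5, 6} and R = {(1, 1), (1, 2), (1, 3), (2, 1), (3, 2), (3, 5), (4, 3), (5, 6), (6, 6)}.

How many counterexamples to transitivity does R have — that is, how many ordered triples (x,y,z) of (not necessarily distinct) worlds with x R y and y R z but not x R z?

7

Enumerating: (1,3,5), (2,1,2), (2,1,3), (3,2,1), (3,5,6), (4,3,2), (4,3,5).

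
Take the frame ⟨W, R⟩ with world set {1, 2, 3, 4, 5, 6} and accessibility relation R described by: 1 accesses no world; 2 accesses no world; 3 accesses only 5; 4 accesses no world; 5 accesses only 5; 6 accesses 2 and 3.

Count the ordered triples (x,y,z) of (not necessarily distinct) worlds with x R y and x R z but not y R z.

4

Enumerating: (6,2,2), (6,2,3), (6,3,2), (6,3,3).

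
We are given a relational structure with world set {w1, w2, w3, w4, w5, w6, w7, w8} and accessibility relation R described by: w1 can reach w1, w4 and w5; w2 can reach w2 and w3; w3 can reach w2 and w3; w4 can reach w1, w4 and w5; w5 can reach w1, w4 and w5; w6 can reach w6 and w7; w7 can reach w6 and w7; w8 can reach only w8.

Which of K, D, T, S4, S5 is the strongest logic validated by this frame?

Serial (axiom D): yes — every world has a successor (e.g. w1 R w1).
Reflexive (axiom T): yes — every world is R-related to itself.
Transitive (axiom 4): yes — every two-step R-path is closed by a direct edge.
Euclidean (axiom 5): yes — any two successors of a common world are R-related.
So F validates K, D, T, S4, S5. The strongest is S5.

S5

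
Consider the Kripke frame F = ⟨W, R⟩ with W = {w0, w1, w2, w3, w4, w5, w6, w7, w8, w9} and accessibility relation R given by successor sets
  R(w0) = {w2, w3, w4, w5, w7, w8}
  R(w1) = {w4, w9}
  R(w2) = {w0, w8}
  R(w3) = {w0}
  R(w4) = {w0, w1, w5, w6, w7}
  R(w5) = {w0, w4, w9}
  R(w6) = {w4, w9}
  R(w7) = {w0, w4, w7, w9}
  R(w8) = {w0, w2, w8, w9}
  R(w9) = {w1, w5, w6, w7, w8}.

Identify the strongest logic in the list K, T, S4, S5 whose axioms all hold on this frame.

Reflexive (axiom T): no — w0 is not related to itself.
Transitive (axiom 4): no — w0 R w4 and w4 R w1, but not w0 R w1.
Euclidean (axiom 5): no — w0 R w2 and w0 R w3, but not w2 R w3.
So F validates K; T would additionally require R to be reflexive. The strongest is K.

K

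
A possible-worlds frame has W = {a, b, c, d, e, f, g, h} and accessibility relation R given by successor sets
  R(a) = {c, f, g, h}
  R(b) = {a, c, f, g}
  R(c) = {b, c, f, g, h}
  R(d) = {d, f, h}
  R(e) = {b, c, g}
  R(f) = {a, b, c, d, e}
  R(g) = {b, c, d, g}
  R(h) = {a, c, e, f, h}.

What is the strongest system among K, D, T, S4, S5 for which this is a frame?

D

Serial (axiom D): yes — every world has a successor (e.g. a R c).
Reflexive (axiom T): no — a is not related to itself.
Transitive (axiom 4): no — a R c and c R b, but not a R b.
Euclidean (axiom 5): no — a R f and a R g, but not f R g.
So F validates K, D; T would additionally require R to be reflexive. The strongest is D.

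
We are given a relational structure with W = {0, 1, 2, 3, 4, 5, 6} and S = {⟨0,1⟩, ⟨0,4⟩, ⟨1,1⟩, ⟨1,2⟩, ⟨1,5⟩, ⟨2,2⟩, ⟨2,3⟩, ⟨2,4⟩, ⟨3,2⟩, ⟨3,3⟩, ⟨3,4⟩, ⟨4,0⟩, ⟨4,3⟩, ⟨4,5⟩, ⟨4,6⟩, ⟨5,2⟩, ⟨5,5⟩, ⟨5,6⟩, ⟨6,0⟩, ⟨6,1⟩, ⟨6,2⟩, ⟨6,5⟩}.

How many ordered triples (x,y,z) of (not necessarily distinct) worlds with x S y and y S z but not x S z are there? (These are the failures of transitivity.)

30

Enumerating: (0,1,2), (0,1,5), (0,4,0), (0,4,3), (0,4,5), (0,4,6), (1,2,3), (1,2,4), (1,5,6), (2,4,0), (2,4,5), (2,4,6), … and 18 more.
Total: 30.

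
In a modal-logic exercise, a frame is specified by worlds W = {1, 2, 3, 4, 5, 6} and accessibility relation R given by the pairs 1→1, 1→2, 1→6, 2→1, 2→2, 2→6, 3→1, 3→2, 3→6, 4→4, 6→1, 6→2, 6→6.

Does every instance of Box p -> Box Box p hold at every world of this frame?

Yes

Axiom 4 corresponds to the accessibility relation being transitive.
Transitive: yes — every two-step R-path is closed by a direct edge.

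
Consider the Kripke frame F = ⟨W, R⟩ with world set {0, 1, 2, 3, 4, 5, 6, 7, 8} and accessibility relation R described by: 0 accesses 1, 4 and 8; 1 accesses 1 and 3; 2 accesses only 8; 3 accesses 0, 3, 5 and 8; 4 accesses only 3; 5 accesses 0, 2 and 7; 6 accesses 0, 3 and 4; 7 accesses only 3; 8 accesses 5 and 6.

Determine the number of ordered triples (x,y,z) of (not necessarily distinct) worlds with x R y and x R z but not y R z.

Enumerating: (0,1,4), (0,1,8), (0,4,1), (0,4,4), (0,4,8), (0,8,1), (0,8,4), (0,8,8), (1,3,1), (2,8,8), (3,0,0), (3,0,3), … and 25 more.
Total: 37.

37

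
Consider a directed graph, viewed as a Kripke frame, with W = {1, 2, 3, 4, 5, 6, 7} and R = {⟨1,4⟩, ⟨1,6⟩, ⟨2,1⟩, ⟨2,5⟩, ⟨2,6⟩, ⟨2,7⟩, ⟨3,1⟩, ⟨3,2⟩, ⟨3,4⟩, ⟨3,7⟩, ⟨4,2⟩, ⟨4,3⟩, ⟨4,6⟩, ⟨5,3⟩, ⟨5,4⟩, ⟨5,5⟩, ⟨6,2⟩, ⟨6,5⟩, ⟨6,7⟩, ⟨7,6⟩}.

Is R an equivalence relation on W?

Reflexive: no — 1 is not related to itself.
Symmetric: no — 1 R 4 but not 4 R 1.
Transitive: no — 1 R 4 and 4 R 2, but not 1 R 2.
So R is not an equivalence relation.

No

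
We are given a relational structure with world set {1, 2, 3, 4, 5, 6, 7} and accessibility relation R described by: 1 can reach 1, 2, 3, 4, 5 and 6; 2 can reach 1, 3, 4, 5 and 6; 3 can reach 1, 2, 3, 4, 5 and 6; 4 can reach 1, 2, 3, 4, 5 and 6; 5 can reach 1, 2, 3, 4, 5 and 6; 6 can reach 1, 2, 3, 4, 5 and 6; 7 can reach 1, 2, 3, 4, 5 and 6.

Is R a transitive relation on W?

Transitive: no — 2 R 1 and 1 R 2, but not 2 R 2.

No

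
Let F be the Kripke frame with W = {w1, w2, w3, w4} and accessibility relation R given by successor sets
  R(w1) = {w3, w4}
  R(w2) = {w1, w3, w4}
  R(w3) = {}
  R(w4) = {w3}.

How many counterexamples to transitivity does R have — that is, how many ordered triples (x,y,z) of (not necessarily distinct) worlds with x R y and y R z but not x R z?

0

R is transitive; there are no such tuples.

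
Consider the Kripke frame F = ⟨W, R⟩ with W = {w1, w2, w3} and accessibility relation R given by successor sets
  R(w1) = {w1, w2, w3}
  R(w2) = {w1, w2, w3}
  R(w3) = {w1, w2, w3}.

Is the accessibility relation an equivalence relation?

Reflexive: yes — every world is R-related to itself.
Symmetric: yes — every pair in R has its reverse in R.
Transitive: yes — every two-step R-path is closed by a direct edge.
So R is an equivalence relation.

Yes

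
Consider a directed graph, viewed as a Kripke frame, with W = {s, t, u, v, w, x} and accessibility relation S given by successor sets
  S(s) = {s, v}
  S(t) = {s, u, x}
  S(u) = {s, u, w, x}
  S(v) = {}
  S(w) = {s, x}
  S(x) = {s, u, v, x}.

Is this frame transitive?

No

Transitive: no — t S s and s S v, but not t S v.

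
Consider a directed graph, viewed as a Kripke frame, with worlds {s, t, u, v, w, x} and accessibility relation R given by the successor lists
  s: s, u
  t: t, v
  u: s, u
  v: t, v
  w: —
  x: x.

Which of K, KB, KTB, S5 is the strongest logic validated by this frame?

Symmetric (axiom B): yes — every pair in R has its reverse in R.
Reflexive (axiom T): no — w is not related to itself.
Euclidean (axiom 5): yes — any two successors of a common world are R-related.
So F validates K, KB; KTB would additionally require R to be reflexive. The strongest is KB.

KB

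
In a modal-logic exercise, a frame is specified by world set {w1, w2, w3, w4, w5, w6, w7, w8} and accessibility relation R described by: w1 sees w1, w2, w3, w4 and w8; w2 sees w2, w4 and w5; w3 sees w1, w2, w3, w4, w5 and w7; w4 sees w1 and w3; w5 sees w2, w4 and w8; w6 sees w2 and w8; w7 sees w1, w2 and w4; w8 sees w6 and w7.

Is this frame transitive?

Transitive: no — w1 R w2 and w2 R w5, but not w1 R w5.

No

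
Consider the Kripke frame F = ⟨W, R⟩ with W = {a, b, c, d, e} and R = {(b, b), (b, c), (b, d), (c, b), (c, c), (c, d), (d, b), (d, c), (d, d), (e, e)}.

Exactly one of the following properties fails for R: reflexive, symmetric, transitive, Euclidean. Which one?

reflexive

Reflexive: no — a is not related to itself.
Symmetric: yes — every pair in R has its reverse in R.
Transitive: yes — every two-step R-path is closed by a direct edge.
Euclidean: yes — any two successors of a common world are R-related.
Only reflexive fails.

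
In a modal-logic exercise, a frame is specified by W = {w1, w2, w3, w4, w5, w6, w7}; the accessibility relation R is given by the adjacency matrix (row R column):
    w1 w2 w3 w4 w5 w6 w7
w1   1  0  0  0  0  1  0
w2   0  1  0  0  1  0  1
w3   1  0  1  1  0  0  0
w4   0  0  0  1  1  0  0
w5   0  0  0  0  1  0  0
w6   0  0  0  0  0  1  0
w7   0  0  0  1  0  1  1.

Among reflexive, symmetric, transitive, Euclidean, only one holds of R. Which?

Reflexive: yes — every world is R-related to itself.
Symmetric: no — w1 R w6 but not w6 R w1.
Transitive: no — w2 R w7 and w7 R w4, but not w2 R w4.
Euclidean: no — w2 R w5 and w2 R w7, but not w5 R w7.
Only reflexive holds.

reflexive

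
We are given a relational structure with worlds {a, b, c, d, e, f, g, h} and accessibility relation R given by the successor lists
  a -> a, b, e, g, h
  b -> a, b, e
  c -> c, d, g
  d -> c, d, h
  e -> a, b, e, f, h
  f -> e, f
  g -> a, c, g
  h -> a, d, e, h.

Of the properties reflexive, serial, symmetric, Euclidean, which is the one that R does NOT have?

Reflexive: yes — every world is R-related to itself.
Serial: yes — every world has a successor (e.g. a R a).
Symmetric: yes — every pair in R has its reverse in R.
Euclidean: no — a R b and a R g, but not b R g.
Only Euclidean fails.

Euclidean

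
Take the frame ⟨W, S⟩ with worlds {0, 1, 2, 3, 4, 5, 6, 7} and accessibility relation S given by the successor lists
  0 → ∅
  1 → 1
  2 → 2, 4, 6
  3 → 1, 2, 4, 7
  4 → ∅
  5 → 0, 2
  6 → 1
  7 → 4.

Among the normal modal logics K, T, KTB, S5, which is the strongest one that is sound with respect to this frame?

Reflexive (axiom T): no — 0 is not related to itself.
Symmetric (axiom B): no — 2 S 4 but not 4 S 2.
Euclidean (axiom 5): no — 2 S 4 and 2 S 6, but not 4 S 6.
So F validates K; T would additionally require S to be reflexive. The strongest is K.

K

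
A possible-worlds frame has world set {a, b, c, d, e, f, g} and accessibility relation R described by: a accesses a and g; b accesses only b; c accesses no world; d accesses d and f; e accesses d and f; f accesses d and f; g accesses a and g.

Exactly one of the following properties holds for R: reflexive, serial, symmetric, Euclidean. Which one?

Reflexive: no — c is not related to itself.
Serial: no — c has no R-successor.
Symmetric: no — e R d but not d R e.
Euclidean: yes — any two successors of a common world are R-related.
Only Euclidean holds.

Euclidean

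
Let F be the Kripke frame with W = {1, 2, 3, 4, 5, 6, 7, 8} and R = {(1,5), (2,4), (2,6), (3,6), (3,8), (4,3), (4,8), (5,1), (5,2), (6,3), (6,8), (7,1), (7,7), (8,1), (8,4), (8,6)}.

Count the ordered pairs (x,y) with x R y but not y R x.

Enumerating: (2,4), (2,6), (3,8), (4,3), (5,2), (7,1), (8,1).

7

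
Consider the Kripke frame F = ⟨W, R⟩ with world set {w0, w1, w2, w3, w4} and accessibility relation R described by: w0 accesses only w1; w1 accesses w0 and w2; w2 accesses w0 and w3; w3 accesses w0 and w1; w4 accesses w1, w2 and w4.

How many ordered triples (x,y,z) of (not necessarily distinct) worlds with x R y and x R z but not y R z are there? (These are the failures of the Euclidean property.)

Enumerating: (w0,w1,w1), (w1,w0,w0), (w1,w0,w2), (w1,w2,w2), (w2,w0,w0), (w2,w0,w3), (w2,w3,w3), (w3,w0,w0), (w3,w1,w1), (w4,w1,w1), (w4,w1,w4), (w4,w2,w1), (w4,w2,w2), (w4,w2,w4).

14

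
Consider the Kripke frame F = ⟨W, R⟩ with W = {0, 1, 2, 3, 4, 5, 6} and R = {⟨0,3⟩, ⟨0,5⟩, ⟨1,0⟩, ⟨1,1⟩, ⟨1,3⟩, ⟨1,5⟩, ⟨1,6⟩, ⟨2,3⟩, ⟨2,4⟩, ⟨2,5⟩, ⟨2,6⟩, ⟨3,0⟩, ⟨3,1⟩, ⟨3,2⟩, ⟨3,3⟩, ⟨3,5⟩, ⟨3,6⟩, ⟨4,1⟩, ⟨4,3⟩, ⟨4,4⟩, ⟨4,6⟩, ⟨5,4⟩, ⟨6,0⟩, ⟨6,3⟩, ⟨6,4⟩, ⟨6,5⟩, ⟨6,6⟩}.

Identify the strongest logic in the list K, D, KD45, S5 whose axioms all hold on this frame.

D

Serial (axiom D): yes — every world has a successor (e.g. 0 R 3).
Euclidean (axiom 5): no — 0 R 5 and 0 R 3, but not 5 R 3.
Transitive (axiom 4): no — 0 R 3 and 3 R 1, but not 0 R 1.
Reflexive (axiom T): no — 0 is not related to itself.
So F validates K, D; KD45 would additionally require R to be Euclidean and transitive. The strongest is D.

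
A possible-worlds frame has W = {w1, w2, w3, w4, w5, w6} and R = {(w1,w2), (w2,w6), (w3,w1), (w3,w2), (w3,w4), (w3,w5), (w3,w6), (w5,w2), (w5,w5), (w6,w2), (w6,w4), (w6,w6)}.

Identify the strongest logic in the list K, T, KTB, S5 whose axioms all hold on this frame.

Reflexive (axiom T): no — w1 is not related to itself.
Symmetric (axiom B): no — w1 R w2 but not w2 R w1.
Euclidean (axiom 5): no — w3 R w1 and w3 R w4, but not w1 R w4.
So F validates K; T would additionally require R to be reflexive. The strongest is K.

K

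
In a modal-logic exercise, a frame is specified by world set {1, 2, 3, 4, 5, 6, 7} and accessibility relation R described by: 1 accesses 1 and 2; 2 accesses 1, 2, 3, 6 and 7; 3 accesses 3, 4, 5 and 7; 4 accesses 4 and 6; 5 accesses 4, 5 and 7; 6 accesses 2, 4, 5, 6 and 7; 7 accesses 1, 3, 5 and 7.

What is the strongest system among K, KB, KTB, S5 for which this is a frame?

K

Symmetric (axiom B): no — 2 R 3 but not 3 R 2.
Reflexive (axiom T): yes — every world is R-related to itself.
Euclidean (axiom 5): no — 2 R 1 and 2 R 3, but not 1 R 3.
So F validates K; KB would additionally require R to be symmetric. The strongest is K.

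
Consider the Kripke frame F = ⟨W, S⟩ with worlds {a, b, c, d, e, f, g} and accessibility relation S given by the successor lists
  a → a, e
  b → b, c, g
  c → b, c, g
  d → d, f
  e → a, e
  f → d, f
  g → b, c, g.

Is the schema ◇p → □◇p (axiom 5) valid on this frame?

The schema 5 characterises exactly the Euclidean frames.
Euclidean: yes — any two successors of a common world are S-related.

Yes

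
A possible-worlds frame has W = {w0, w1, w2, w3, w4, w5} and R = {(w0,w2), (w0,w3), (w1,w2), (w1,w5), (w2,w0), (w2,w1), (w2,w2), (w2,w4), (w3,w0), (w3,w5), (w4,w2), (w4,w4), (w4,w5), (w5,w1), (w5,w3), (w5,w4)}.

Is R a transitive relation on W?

Transitive: no — w0 R w2 and w2 R w1, but not w0 R w1.

No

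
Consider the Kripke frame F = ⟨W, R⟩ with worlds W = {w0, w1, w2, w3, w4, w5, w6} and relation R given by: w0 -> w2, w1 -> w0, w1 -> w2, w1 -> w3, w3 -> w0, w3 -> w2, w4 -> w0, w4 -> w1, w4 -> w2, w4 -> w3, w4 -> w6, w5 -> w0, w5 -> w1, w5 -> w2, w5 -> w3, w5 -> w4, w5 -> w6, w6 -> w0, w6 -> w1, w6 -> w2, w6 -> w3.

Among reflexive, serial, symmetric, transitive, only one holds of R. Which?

transitive

Reflexive: no — w0 is not related to itself.
Serial: no — w2 has no R-successor.
Symmetric: no — w0 R w2 but not w2 R w0.
Transitive: yes — every two-step R-path is closed by a direct edge.
Only transitive holds.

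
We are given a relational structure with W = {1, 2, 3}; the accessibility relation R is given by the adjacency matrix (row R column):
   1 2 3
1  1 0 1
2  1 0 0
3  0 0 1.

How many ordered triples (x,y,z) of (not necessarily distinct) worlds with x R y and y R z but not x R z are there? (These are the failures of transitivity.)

Enumerating: (2,1,3).

1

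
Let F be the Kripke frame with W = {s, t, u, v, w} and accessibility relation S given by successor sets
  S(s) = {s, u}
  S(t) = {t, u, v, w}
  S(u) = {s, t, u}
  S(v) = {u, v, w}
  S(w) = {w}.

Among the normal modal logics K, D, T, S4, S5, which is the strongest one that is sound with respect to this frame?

Serial (axiom D): yes — every world has a successor (e.g. s S s).
Reflexive (axiom T): yes — every world is S-related to itself.
Transitive (axiom 4): no — s S u and u S t, but not s S t.
Euclidean (axiom 5): no — t S u and t S v, but not u S v.
So F validates K, D, T; S4 would additionally require S to be transitive. The strongest is T.

T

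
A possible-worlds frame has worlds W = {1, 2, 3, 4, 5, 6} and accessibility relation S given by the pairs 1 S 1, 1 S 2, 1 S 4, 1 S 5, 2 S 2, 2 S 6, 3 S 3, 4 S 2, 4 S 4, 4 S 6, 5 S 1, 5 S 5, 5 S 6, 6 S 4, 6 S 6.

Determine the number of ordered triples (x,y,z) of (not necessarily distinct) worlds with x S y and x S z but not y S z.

13

Enumerating: (1,2,1), (1,2,4), (1,2,5), (1,4,1), (1,4,5), (1,5,2), (1,5,4), (2,6,2), (4,2,4), (4,6,2), (5,1,6), (5,6,1), (5,6,5).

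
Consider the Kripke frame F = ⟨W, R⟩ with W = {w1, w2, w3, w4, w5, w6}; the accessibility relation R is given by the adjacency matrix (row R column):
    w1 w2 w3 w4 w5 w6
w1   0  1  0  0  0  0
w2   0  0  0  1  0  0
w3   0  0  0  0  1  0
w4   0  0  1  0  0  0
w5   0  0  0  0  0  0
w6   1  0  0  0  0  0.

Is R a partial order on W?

Reflexive: no — w1 is not related to itself.
Transitive: no — w1 R w2 and w2 R w4, but not w1 R w4.
Antisymmetric: yes — no distinct pair is related both ways.
So R is not a partial order.

No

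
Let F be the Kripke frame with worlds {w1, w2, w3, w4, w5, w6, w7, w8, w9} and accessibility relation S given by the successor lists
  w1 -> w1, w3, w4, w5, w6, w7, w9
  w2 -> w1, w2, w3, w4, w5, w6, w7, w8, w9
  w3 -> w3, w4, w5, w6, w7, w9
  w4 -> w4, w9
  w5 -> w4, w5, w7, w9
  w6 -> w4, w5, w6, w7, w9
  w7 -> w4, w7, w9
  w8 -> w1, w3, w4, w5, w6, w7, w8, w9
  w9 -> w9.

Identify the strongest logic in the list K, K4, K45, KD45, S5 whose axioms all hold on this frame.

K4

Transitive (axiom 4): yes — every two-step S-path is closed by a direct edge.
Euclidean (axiom 5): no — w1 S w4 and w1 S w3, but not w4 S w3.
Serial (axiom D): yes — every world has a successor (e.g. w1 S w1).
Reflexive (axiom T): yes — every world is S-related to itself.
So F validates K, K4; K45 would additionally require S to be Euclidean. The strongest is K4.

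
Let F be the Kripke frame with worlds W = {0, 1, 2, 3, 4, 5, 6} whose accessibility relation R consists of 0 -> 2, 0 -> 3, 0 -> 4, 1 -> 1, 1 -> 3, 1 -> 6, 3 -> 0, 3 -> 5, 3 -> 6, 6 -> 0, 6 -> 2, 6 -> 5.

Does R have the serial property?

No

Serial: no — 2 has no R-successor.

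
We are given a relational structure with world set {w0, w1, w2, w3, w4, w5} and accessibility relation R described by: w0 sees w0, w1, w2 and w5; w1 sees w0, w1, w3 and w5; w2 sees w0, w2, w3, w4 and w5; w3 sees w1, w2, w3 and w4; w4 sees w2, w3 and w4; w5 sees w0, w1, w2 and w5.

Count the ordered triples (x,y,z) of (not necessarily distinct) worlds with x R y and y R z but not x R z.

Enumerating: (w0,w1,w3), (w0,w2,w3), (w0,w2,w4), (w1,w0,w2), (w1,w3,w2), (w1,w3,w4), (w1,w5,w2), (w2,w0,w1), (w2,w3,w1), (w2,w5,w1), (w3,w1,w0), (w3,w1,w5), … and 8 more.
Total: 20.

20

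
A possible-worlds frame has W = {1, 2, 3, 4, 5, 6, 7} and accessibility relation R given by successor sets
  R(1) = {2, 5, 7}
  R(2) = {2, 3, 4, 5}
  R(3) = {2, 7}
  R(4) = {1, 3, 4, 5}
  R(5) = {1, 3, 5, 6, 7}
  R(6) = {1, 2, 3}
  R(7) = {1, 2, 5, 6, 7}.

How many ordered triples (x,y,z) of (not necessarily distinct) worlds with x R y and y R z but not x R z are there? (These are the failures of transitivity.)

Enumerating: (1,2,3), (1,2,4), (1,5,1), (1,5,3), (1,5,6), (1,7,1), (1,7,6), (2,3,7), (2,4,1), (2,5,1), (2,5,6), (2,5,7), … and 25 more.
Total: 37.

37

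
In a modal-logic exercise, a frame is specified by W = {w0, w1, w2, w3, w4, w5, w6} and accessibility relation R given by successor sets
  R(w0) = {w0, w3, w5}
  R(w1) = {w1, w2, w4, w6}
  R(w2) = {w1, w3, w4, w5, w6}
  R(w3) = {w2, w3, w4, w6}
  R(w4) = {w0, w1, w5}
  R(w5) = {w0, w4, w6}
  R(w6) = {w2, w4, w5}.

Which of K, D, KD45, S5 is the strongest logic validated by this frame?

Serial (axiom D): yes — every world has a successor (e.g. w0 R w0).
Euclidean (axiom 5): no — w0 R w3 and w0 R w5, but not w3 R w5.
Transitive (axiom 4): no — w0 R w3 and w3 R w2, but not w0 R w2.
Reflexive (axiom T): no — w2 is not related to itself.
So F validates K, D; KD45 would additionally require R to be Euclidean and transitive. The strongest is D.

D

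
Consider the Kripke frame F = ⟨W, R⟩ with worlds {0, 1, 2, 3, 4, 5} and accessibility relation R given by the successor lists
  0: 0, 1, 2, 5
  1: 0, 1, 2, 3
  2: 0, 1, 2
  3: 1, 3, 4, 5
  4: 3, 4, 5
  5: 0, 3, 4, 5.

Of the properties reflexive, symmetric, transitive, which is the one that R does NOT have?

Reflexive: yes — every world is R-related to itself.
Symmetric: yes — every pair in R has its reverse in R.
Transitive: no — 0 R 1 and 1 R 3, but not 0 R 3.
Only transitive fails.

transitive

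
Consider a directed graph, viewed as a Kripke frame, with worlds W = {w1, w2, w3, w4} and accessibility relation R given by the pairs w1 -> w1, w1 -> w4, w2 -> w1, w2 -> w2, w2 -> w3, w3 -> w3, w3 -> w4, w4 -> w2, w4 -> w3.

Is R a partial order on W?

Reflexive: no — w4 is not related to itself.
Transitive: no — w1 R w4 and w4 R w2, but not w1 R w2.
Antisymmetric: no — w3 R w4 and w4 R w3 with w3 ≠ w4.
So R is not a partial order.

No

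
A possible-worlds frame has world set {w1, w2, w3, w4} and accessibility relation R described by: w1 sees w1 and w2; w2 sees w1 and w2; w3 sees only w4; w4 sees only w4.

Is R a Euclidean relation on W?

Euclidean: yes — any two successors of a common world are R-related.

Yes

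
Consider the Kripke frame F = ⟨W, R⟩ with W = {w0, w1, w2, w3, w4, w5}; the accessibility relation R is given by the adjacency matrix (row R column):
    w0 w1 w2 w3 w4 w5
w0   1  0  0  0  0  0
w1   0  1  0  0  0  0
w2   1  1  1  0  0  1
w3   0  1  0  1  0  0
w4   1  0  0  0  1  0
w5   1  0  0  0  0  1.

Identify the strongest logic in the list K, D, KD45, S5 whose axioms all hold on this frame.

Serial (axiom D): yes — every world has a successor (e.g. w0 R w0).
Euclidean (axiom 5): no — w2 R w0 and w2 R w1, but not w0 R w1.
Transitive (axiom 4): yes — every two-step R-path is closed by a direct edge.
Reflexive (axiom T): yes — every world is R-related to itself.
So F validates K, D; KD45 would additionally require R to be Euclidean. The strongest is D.

D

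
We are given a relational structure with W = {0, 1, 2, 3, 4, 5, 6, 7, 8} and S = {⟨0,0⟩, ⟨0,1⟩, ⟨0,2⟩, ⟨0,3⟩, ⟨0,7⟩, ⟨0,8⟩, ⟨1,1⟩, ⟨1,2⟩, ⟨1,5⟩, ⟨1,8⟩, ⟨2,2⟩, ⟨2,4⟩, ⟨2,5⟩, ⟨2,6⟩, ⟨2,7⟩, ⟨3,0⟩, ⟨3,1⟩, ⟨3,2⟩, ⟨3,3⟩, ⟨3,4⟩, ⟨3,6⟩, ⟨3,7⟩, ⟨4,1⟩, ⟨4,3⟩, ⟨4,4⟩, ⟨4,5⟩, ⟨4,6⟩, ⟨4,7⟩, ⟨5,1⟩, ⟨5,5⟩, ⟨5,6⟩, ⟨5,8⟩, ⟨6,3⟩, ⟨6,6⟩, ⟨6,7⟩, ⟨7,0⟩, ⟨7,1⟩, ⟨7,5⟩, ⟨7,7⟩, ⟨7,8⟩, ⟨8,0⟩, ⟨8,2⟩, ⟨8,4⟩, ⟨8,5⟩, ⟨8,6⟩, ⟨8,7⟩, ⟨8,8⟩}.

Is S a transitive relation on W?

No

Transitive: no — 0 S 1 and 1 S 5, but not 0 S 5.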